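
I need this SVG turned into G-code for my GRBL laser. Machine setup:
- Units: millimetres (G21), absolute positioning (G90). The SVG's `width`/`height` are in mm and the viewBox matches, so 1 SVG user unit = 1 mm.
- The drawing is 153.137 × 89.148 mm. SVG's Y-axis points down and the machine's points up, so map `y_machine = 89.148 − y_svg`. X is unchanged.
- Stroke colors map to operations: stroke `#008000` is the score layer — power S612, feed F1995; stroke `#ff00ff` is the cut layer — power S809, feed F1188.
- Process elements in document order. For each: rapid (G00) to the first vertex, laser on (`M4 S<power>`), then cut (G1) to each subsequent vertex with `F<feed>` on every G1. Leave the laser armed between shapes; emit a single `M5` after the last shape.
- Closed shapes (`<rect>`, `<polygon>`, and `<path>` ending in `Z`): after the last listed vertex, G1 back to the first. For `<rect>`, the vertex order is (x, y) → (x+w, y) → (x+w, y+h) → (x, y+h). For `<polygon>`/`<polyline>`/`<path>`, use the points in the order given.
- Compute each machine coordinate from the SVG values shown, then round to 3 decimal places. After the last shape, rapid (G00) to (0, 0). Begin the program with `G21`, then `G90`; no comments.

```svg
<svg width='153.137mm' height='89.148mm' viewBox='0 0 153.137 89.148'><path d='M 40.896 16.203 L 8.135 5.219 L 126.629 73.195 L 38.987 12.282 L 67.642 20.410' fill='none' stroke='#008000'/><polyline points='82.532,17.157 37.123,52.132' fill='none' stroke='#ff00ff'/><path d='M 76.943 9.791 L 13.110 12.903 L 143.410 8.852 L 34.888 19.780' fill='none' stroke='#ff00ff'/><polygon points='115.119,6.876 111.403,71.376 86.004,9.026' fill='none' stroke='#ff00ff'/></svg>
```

G21
G90
G00 X40.896 Y72.945
M4 S612
G1 X8.135 Y83.929 F1995
G1 X126.629 Y15.953 F1995
G1 X38.987 Y76.866 F1995
G1 X67.642 Y68.738 F1995
G00 X82.532 Y71.991
M4 S809
G1 X37.123 Y37.016 F1188
G00 X76.943 Y79.357
M4 S809
G1 X13.110 Y76.245 F1188
G1 X143.410 Y80.296 F1188
G1 X34.888 Y69.368 F1188
G00 X115.119 Y82.272
M4 S809
G1 X111.403 Y17.772 F1188
G1 X86.004 Y80.122 F1188
G1 X115.119 Y82.272 F1188
M5
G00 X0.000 Y0.000

1 u = 1 mm; y_m = 89.148 − y.

[1] `<path>` open polyline, #008000→score S612 F1995: (40.896,72.945) → (8.135,83.929) → (126.629,15.953) → (38.987,76.866) → (67.642,68.738)

[2] `<polyline>` line segment, #ff00ff→cut S809 F1188: (82.532,71.991) → (37.123,37.016)

[3] `<path>` open polyline, #ff00ff→cut S809 F1188: (76.943,79.357) → (13.110,76.245) → (143.410,80.296) → (34.888,69.368)

[4] `<polygon>` closed polygon, #ff00ff→cut S809 F1188: (115.119,82.272) → (111.403,17.772) → (86.004,80.122) → (115.119,82.272) (closed)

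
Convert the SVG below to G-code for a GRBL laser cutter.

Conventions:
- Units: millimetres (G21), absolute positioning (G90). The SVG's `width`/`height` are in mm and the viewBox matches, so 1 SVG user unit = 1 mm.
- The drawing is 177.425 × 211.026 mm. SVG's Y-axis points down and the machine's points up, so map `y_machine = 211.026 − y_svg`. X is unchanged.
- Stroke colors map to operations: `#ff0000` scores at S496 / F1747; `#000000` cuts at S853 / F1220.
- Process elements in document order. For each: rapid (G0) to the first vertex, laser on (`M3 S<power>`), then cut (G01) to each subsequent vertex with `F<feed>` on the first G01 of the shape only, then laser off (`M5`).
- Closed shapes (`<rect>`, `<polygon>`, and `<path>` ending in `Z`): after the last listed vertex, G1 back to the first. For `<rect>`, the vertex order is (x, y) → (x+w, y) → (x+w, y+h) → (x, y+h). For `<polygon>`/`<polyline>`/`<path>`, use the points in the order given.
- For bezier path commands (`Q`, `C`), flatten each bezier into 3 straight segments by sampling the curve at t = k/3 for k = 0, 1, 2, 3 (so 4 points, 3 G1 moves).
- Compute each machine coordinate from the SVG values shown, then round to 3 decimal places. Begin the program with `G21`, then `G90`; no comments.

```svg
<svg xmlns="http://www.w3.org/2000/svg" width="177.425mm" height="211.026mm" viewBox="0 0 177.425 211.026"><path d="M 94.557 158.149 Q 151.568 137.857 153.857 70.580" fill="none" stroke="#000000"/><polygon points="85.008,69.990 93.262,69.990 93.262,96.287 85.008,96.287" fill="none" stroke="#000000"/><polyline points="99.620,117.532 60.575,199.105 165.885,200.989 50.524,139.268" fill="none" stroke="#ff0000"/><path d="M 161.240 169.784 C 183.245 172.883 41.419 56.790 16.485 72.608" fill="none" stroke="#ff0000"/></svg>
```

G21
G90
G0 X94.557 Y52.877
M3 S853
G01 X126.484 Y71.626 F1220
G01 X146.251 Y100.815
G01 X153.857 Y140.446
M5
G0 X85.008 Y141.036
M3 S853
G01 X93.262 Y141.036 F1220
G01 X93.262 Y114.739
G01 X85.008 Y114.739
G01 X85.008 Y141.036
M5
G0 X99.620 Y93.494
M3 S496
G01 X60.575 Y11.921 F1747
G01 X165.885 Y10.037
G01 X50.524 Y71.758
M5
G0 X161.240 Y41.242
M3 S496
G01 X139.032 Y68.574 F1747
G01 X69.986 Y119.566
G01 X16.485 Y138.418
M5

1 u = 1 mm; y_m = 211.026 − y.

[1] `<path>` quadratic bezier, #000000→cut S853 F1220: (94.557,52.877) → (126.484,71.626) → (146.251,100.815) → (153.857,140.446)

[2] `<polygon>` rectangle, #000000→cut S853 F1220: (85.008,141.036) → (93.262,141.036) → (93.262,114.739) → (85.008,114.739) → (85.008,141.036) (closed)

[3] `<polyline>` open polyline, #ff0000→score S496 F1747: (99.620,93.494) → (60.575,11.921) → (165.885,10.037) → (50.524,71.758)

[4] `<path>` cubic bezier, #ff0000→score S496 F1747: (161.240,41.242) → (139.032,68.574) → (69.986,119.566) → (16.485,138.418)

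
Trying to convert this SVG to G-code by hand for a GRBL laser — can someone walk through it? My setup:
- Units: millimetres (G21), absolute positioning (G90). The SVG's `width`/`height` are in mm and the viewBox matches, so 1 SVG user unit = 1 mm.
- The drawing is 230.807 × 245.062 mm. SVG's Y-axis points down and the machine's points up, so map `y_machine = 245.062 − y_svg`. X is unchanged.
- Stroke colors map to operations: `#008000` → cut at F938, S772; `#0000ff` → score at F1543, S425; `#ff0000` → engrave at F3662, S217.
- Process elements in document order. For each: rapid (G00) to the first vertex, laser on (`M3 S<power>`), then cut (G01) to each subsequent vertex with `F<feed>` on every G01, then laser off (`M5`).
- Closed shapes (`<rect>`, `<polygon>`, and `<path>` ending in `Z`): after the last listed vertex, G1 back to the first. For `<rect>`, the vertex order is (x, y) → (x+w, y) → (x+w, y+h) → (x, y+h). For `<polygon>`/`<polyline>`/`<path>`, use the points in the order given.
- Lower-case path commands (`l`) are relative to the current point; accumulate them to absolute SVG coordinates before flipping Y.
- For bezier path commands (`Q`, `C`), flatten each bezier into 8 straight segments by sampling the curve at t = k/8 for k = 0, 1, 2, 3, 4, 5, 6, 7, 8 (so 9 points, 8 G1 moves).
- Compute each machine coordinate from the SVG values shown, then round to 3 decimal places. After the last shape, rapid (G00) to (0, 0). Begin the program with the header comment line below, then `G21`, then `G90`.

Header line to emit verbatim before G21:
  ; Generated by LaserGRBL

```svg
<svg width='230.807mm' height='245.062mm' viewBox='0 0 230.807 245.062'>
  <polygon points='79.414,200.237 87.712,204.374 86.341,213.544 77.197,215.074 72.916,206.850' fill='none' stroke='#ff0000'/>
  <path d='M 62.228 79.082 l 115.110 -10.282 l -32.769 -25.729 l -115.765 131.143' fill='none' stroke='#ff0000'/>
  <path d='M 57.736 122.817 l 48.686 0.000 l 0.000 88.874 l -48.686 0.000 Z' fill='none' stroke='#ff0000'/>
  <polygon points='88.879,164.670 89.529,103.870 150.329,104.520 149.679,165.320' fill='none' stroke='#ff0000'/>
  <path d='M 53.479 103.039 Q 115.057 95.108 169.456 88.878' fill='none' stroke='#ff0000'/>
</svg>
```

; Generated by LaserGRBL
G21
G90
G00 X79.414 Y44.825
M3 S217
G01 X87.712 Y40.688 F3662
G01 X86.341 Y31.518 F3662
G01 X77.197 Y29.988 F3662
G01 X72.916 Y38.212 F3662
G01 X79.414 Y44.825 F3662
M5
G00 X62.228 Y165.980
M3 S217
G01 X177.338 Y176.262 F3662
G01 X144.569 Y201.991 F3662
G01 X28.804 Y70.848 F3662
M5
G00 X57.736 Y122.245
M3 S217
G01 X106.422 Y122.245 F3662
G01 X106.422 Y33.371 F3662
G01 X57.736 Y33.371 F3662
G01 X57.736 Y122.245 F3662
M5
G00 X88.879 Y80.392
M3 S217
G01 X89.529 Y141.192 F3662
G01 X150.329 Y140.542 F3662
G01 X149.679 Y79.742 F3662
G01 X88.879 Y80.392 F3662
M5
G00 X53.479 Y142.023
M3 S217
G01 X68.761 Y143.979 F3662
G01 X83.819 Y145.882 F3662
G01 X98.653 Y147.732 F3662
G01 X113.262 Y149.529 F3662
G01 X127.647 Y151.272 F3662
G01 X141.808 Y152.963 F3662
G01 X155.744 Y154.600 F3662
G01 X169.456 Y156.184 F3662
M5
G00 X0.000 Y0.000

viewBox `0 0 230.807 245.062` with mm width/height → 1 unit = 1 mm. Flip: y_m = 245.062 − y_svg.

**Shape 1** — `<polygon>` regular polygon, stroke `#ff0000` → engrave (S217, F3662). Machine vertices: (79.414,44.825) → (87.712,40.688) → (86.341,31.518) → (77.197,29.988) → (72.916,38.212) → (79.414,44.825). Closed: final G1 returns to the first vertex.

**Shape 2** — `<path>` open polyline, stroke `#ff0000` → engrave (S217, F3662). Machine vertices: (62.228,165.980) → (177.338,176.262) → (144.569,201.991) → (28.804,70.848). Open path.

**Shape 3** — `<path>` rectangle, stroke `#ff0000` → engrave (S217, F3662). Machine vertices: (57.736,122.245) → (106.422,122.245) → (106.422,33.371) → (57.736,33.371) → (57.736,122.245). Closed: final G1 returns to the first vertex.

**Shape 4** — `<polygon>` regular polygon, stroke `#ff0000` → engrave (S217, F3662). Machine vertices: (88.879,80.392) → (89.529,141.192) → (150.329,140.542) → (149.679,79.742) → (88.879,80.392). Closed: final G1 returns to the first vertex.

**Shape 5** — `<path>` quadratic bezier, stroke `#ff0000` → engrave (S217, F3662). Control points (SVG): P0=(53.479,103.039), P1=(115.057,95.108), P2=(169.456,88.878); sampled at t=k/8. Machine vertices: (53.479,142.023) → (68.761,143.979) → (83.819,145.882) → (98.653,147.732) → (113.262,149.529) → (127.647,151.272) → (141.808,152.963) → (155.744,154.600) → (169.456,156.184). Open path.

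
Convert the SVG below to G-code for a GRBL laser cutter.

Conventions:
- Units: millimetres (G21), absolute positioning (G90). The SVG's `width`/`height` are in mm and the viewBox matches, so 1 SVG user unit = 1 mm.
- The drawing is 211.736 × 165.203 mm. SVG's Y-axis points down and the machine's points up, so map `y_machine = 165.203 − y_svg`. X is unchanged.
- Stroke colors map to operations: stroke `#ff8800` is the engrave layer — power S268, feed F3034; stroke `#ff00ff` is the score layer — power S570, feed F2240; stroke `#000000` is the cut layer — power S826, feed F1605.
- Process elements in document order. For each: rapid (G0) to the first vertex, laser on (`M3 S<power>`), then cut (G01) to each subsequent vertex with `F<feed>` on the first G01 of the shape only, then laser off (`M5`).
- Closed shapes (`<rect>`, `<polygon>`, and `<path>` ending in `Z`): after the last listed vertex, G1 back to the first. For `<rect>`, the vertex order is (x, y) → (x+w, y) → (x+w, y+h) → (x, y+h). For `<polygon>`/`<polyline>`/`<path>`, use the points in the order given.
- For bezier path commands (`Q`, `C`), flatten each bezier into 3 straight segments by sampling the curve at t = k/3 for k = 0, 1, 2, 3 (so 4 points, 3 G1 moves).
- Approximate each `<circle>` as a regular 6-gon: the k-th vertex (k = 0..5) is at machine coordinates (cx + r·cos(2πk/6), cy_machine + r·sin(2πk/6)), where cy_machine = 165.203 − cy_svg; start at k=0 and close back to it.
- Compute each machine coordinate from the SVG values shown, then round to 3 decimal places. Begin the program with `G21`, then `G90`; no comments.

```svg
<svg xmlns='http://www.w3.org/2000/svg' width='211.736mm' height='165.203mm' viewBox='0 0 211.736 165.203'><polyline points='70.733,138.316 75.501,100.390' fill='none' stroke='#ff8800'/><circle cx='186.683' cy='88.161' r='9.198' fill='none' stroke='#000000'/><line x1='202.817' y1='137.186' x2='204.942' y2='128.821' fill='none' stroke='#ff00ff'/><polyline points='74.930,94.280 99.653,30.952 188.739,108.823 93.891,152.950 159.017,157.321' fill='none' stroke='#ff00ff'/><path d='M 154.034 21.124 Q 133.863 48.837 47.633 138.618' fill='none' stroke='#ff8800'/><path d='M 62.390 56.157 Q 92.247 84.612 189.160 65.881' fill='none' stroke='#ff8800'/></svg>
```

G21
G90
G0 X70.733 Y26.887
M3 S268
G01 X75.501 Y64.813 F3034
M5
G0 X195.881 Y77.042
M3 S826
G01 X191.282 Y85.008 F1605
G01 X182.084 Y85.008
G01 X177.485 Y77.042
G01 X182.084 Y69.076
G01 X191.282 Y69.076
G01 X195.881 Y77.042
M5
G0 X202.817 Y28.017
M3 S570
G01 X204.942 Y36.382 F2240
M5
G0 X74.930 Y70.923
M3 S570
G01 X99.653 Y134.251 F2240
G01 X188.739 Y56.380
G01 X93.891 Y12.253
G01 X159.017 Y7.882
M5
G0 X154.034 Y144.079
M3 S268
G01 X133.247 Y118.707 F3034
G01 X97.780 Y79.543
G01 X47.633 Y26.585
M5
G0 X62.390 Y109.046
M3 S268
G01 X89.745 Y95.319 F3034
G01 X132.002 Y92.078
G01 X189.160 Y99.322
M5

1 u = 1 mm; y_m = 165.203 − y.

[1] `<polyline>` line segment, #ff8800→engrave S268 F3034: (70.733,26.887) → (75.501,64.813)

[2] `<circle>` circle, #000000→cut S826 F1605: (195.881,77.042) → (191.282,85.008) → (182.084,85.008) → (177.485,77.042) → (182.084,69.076) → (191.282,69.076) → (195.881,77.042) (closed)

[3] `<line>` line segment, #ff00ff→score S570 F2240: (202.817,28.017) → (204.942,36.382)

[4] `<polyline>` open polyline, #ff00ff→score S570 F2240: (74.930,70.923) → (99.653,134.251) → (188.739,56.380) → (93.891,12.253) → (159.017,7.882)

[5] `<path>` quadratic bezier, #ff8800→engrave S268 F3034: (154.034,144.079) → (133.247,118.707) → (97.780,79.543) → (47.633,26.585)

[6] `<path>` quadratic bezier, #ff8800→engrave S268 F3034: (62.390,109.046) → (89.745,95.319) → (132.002,92.078) → (189.160,99.322)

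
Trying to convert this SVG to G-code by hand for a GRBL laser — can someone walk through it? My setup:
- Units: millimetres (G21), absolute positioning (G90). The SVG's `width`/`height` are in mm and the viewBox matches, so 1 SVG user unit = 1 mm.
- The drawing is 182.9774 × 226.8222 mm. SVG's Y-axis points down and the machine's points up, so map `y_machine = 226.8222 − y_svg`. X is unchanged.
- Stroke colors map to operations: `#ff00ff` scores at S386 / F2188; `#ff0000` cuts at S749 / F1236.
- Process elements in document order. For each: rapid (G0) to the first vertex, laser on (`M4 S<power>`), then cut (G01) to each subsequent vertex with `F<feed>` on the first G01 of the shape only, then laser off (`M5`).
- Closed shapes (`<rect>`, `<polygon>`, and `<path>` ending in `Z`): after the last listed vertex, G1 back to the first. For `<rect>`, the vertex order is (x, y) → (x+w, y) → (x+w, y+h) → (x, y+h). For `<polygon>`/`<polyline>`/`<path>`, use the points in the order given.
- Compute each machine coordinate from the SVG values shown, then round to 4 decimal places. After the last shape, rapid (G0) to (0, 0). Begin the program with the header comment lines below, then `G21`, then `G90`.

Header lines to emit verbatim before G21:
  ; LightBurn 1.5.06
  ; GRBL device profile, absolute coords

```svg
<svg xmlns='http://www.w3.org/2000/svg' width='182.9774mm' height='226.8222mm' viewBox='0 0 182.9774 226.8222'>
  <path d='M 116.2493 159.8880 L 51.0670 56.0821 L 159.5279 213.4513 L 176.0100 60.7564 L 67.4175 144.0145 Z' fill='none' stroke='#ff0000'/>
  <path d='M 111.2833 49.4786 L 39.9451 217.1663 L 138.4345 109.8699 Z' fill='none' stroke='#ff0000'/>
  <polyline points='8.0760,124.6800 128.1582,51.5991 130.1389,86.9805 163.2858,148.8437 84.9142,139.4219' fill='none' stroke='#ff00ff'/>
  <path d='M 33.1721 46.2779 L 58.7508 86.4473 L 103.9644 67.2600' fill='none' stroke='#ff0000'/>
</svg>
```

1 u = 1 mm; y_m = 226.8222 − y.

[1] `<path>` closed polygon, #ff0000→cut S749 F1236: (116.2493,66.9342) → (51.0670,170.7401) → (159.5279,13.3709) → (176.0100,166.0658) → (67.4175,82.8077) → (116.2493,66.9342) (closed)

[2] `<path>` closed polygon, #ff0000→cut S749 F1236: (111.2833,177.3436) → (39.9451,9.6559) → (138.4345,116.9523) → (111.2833,177.3436) (closed)

[3] `<polyline>` open polyline, #ff00ff→score S386 F2188: (8.0760,102.1422) → (128.1582,175.2231) → (130.1389,139.8417) → (163.2858,77.9785) → (84.9142,87.4003)

[4] `<path>` open polyline, #ff0000→cut S749 F1236: (33.1721,180.5443) → (58.7508,140.3749) → (103.9644,159.5622)

; LightBurn 1.5.06
; GRBL device profile, absolute coords
G21
G90
G0 X116.2493 Y66.9342
M4 S749
G01 X51.0670 Y170.7401 F1236
G01 X159.5279 Y13.3709
G01 X176.0100 Y166.0658
G01 X67.4175 Y82.8077
G01 X116.2493 Y66.9342
M5
G0 X111.2833 Y177.3436
M4 S749
G01 X39.9451 Y9.6559 F1236
G01 X138.4345 Y116.9523
G01 X111.2833 Y177.3436
M5
G0 X8.0760 Y102.1422
M4 S386
G01 X128.1582 Y175.2231 F2188
G01 X130.1389 Y139.8417
G01 X163.2858 Y77.9785
G01 X84.9142 Y87.4003
M5
G0 X33.1721 Y180.5443
M4 S749
G01 X58.7508 Y140.3749 F1236
G01 X103.9644 Y159.5622
M5
G0 X0.0000 Y0.0000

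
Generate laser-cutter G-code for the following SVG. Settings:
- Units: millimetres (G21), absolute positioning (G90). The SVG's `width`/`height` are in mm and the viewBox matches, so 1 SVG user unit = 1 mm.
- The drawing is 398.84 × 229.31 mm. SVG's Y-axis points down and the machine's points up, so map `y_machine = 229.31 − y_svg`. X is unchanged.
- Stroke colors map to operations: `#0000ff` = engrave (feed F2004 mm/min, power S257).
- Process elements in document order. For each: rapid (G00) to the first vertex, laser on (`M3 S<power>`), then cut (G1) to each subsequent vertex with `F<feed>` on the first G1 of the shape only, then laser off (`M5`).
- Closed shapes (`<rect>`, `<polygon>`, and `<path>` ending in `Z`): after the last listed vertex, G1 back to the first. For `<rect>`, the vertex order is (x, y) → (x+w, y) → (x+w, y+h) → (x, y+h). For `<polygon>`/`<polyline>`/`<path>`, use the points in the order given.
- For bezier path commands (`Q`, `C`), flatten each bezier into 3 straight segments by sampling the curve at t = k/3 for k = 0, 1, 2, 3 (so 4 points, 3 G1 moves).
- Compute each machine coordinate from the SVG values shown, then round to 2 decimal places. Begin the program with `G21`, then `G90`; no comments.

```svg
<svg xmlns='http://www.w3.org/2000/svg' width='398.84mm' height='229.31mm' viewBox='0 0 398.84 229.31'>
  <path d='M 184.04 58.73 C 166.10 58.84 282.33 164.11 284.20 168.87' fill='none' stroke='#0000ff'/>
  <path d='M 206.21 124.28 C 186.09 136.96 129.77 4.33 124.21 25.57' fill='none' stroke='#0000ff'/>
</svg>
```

G21
G90
G00 X184.04 Y170.58
M3 S257
G1 X201.62 Y143.03 F2004
G1 X253.41 Y91.09
G1 X284.20 Y60.44
M5
G00 X206.21 Y105.03
M3 S257
G1 X177.24 Y129.71 F2004
G1 X143.47 Y184.77
G1 X124.21 Y203.74
M5

viewBox `0 0 398.84 229.31` with mm width/height → 1 unit = 1 mm. Flip: y_m = 229.31 − y_svg.

**Shape 1** — `<path>` cubic bezier, stroke `#0000ff` → engrave (S257, F2004). Control points (SVG): P0=(184.04,58.73), P1=(166.10,58.84), P2=(282.33,164.11), P3=(284.20,168.87); sampled at t=k/3. Machine vertices: (184.04,170.58) → (201.62,143.03) → (253.41,91.09) → (284.20,60.44). Open path.

**Shape 2** — `<path>` cubic bezier, stroke `#0000ff` → engrave (S257, F2004). Control points (SVG): P0=(206.21,124.28), P1=(186.09,136.96), P2=(129.77,4.33), P3=(124.21,25.57); sampled at t=k/3. Machine vertices: (206.21,105.03) → (177.24,129.71) → (143.47,184.77) → (124.21,203.74). Open path.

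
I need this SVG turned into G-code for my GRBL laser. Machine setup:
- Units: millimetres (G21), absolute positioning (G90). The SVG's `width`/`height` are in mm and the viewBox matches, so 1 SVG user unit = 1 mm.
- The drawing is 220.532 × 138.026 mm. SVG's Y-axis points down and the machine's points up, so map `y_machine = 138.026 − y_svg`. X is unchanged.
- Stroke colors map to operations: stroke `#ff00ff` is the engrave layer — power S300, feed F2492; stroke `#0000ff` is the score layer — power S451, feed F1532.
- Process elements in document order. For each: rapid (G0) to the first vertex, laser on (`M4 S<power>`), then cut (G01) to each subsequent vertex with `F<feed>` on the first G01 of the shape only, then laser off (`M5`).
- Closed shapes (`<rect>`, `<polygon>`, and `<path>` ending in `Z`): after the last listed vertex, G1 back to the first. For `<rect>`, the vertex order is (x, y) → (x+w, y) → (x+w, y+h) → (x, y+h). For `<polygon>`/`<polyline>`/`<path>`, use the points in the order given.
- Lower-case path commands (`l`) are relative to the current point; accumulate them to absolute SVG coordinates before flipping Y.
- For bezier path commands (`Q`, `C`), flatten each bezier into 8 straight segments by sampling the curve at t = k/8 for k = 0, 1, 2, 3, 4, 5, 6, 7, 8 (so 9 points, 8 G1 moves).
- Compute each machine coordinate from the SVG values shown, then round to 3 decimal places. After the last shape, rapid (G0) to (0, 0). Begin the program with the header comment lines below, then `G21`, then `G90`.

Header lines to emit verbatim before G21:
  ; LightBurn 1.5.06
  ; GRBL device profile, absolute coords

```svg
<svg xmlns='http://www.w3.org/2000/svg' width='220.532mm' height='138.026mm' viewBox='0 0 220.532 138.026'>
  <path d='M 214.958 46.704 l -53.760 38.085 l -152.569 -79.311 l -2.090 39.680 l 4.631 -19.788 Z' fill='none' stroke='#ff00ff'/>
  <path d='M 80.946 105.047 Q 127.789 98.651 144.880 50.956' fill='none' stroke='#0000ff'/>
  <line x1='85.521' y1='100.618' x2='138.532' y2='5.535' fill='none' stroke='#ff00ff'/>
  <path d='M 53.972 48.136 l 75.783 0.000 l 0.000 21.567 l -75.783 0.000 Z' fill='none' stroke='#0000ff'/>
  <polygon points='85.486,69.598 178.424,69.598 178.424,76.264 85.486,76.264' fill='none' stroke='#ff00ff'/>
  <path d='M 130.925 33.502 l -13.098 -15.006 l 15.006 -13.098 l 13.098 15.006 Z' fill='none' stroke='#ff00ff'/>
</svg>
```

; LightBurn 1.5.06
; GRBL device profile, absolute coords
G21
G90
G0 X214.958 Y91.322
M4 S300
G01 X161.198 Y53.237 F2492
G01 X8.629 Y132.548
G01 X6.539 Y92.868
G01 X11.170 Y112.656
G01 X214.958 Y91.322
M5
G0 X80.946 Y32.979
M4 S451
G01 X92.192 Y35.223 F1532
G01 X102.508 Y38.758
G01 X111.894 Y43.584
G01 X120.351 Y49.700
G01 X127.878 Y57.106
G01 X134.475 Y65.804
G01 X140.142 Y75.792
G01 X144.880 Y87.070
M5
G0 X85.521 Y37.408
M4 S300
G01 X138.532 Y132.491 F2492
M5
G0 X53.972 Y89.890
M4 S451
G01 X129.755 Y89.890 F1532
G01 X129.755 Y68.323
G01 X53.972 Y68.323
G01 X53.972 Y89.890
M5
G0 X85.486 Y68.428
M4 S300
G01 X178.424 Y68.428 F2492
G01 X178.424 Y61.762
G01 X85.486 Y61.762
G01 X85.486 Y68.428
M5
G0 X130.925 Y104.524
M4 S300
G01 X117.827 Y119.530 F2492
G01 X132.833 Y132.628
G01 X145.931 Y117.622
G01 X130.925 Y104.524
M5
G0 X0.000 Y0.000

Since the viewBox matches the mm dimensions, user units are millimetres directly. The only transform is the Y-flip y_m = 138.026 − y_svg.

Shape 1 is a closed polygon drawn with `<path>`. Its stroke #ff00ff means engrave at S300, F2492. After flipping Y the toolpath is (214.958,91.322) → (161.198,53.237) → (8.629,132.548) → (6.539,92.868) → (11.170,112.656) → (214.958,91.322), returning to the start.

Shape 2 is a quadratic bezier drawn with `<path>`. Its stroke #0000ff means score at S451, F1532. After flipping Y the toolpath is (80.946,32.979) → (92.192,35.223) → (102.508,38.758) → (111.894,43.584) → (120.351,49.700) → (127.878,57.106) → (134.475,65.804) → (140.142,75.792) → (144.880,87.070).

Shape 3 is a line segment drawn with `<line>`. Its stroke #ff00ff means engrave at S300, F2492. After flipping Y the toolpath is (85.521,37.408) → (138.532,132.491).

Shape 4 is a rectangle drawn with `<path>`. Its stroke #0000ff means score at S451, F1532. After flipping Y the toolpath is (53.972,89.890) → (129.755,89.890) → (129.755,68.323) → (53.972,68.323) → (53.972,89.890), returning to the start.

Shape 5 is a rectangle drawn with `<polygon>`. Its stroke #ff00ff means engrave at S300, F2492. After flipping Y the toolpath is (85.486,68.428) → (178.424,68.428) → (178.424,61.762) → (85.486,61.762) → (85.486,68.428), returning to the start.

Shape 6 is a regular polygon drawn with `<path>`. Its stroke #ff00ff means engrave at S300, F2492. After flipping Y the toolpath is (130.925,104.524) → (117.827,119.530) → (132.833,132.628) → (145.931,117.622) → (130.925,104.524), returning to the start.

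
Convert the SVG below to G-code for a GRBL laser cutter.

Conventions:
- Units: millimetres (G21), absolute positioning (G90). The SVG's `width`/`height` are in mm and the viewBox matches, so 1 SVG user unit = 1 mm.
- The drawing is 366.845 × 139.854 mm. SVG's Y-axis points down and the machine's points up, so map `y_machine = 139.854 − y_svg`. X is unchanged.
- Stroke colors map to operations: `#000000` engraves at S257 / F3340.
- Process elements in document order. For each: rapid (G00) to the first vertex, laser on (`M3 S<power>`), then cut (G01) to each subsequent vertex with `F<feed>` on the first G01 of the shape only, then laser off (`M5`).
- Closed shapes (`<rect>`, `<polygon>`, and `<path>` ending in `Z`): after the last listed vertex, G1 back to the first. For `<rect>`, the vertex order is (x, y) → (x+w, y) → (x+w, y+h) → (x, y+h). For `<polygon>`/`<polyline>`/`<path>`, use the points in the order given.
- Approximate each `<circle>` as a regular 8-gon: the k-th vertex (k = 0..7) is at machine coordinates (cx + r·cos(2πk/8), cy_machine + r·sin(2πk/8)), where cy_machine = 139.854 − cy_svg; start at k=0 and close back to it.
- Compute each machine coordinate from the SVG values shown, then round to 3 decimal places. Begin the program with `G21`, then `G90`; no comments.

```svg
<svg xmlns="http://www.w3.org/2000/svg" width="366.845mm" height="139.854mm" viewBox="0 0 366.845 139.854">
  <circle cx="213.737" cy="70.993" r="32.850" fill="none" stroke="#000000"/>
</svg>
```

viewBox `0 0 366.845 139.854` with mm width/height → 1 unit = 1 mm. Flip: y_m = 139.854 − y_svg.

**Shape 1** — `<circle>` circle, stroke `#000000` → engrave (S257, F3340). Machine vertices: (246.587,68.861) → (236.965,92.089) → (213.737,101.711) → (190.509,92.089) → (180.887,68.861) → (190.509,45.633) → (213.737,36.011) → (236.965,45.633) → (246.587,68.861). Closed: final G1 returns to the first vertex.

G21
G90
G00 X246.587 Y68.861
M3 S257
G01 X236.965 Y92.089 F3340
G01 X213.737 Y101.711
G01 X190.509 Y92.089
G01 X180.887 Y68.861
G01 X190.509 Y45.633
G01 X213.737 Y36.011
G01 X236.965 Y45.633
G01 X246.587 Y68.861
M5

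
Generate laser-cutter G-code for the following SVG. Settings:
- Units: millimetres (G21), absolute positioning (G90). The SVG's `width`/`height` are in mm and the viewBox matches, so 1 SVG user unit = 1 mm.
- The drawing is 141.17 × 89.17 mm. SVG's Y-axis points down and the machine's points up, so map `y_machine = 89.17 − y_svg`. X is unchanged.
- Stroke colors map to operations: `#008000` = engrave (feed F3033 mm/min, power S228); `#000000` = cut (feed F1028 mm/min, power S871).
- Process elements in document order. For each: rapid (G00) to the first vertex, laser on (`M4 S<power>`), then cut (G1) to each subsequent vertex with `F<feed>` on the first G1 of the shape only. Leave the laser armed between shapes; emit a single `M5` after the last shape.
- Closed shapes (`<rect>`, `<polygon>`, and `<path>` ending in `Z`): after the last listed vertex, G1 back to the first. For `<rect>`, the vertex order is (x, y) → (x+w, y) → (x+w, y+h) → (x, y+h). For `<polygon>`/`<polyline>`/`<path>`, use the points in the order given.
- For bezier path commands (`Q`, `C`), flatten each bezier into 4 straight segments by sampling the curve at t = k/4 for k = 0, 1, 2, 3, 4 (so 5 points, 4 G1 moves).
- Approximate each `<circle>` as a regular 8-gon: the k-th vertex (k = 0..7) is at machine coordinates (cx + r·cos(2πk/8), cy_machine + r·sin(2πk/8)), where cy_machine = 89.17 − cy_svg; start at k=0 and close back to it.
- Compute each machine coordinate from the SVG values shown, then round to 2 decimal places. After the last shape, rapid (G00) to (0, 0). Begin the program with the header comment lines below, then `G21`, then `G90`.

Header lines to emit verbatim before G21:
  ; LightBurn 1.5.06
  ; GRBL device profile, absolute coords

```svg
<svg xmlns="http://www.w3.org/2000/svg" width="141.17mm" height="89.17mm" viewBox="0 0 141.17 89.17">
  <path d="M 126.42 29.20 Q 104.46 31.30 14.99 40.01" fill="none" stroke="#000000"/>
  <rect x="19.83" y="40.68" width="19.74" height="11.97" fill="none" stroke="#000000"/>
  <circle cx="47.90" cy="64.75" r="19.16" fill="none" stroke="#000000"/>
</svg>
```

; LightBurn 1.5.06
; GRBL device profile, absolute coords
G21
G90
G00 X126.42 Y59.97
M4 S871
G1 X111.22 Y58.51 F1028
G1 X87.58 Y56.22
G1 X55.51 Y53.10
G1 X14.99 Y49.16
G00 X19.83 Y48.49
M4 S871
G1 X39.57 Y48.49 F1028
G1 X39.57 Y36.52
G1 X19.83 Y36.52
G1 X19.83 Y48.49
G00 X67.06 Y24.42
M4 S871
G1 X61.45 Y37.97 F1028
G1 X47.90 Y43.58
G1 X34.35 Y37.97
G1 X28.74 Y24.42
G1 X34.35 Y10.87
G1 X47.90 Y5.26
G1 X61.45 Y10.87
G1 X67.06 Y24.42
M5
G00 X0.00 Y0.00

Since the viewBox matches the mm dimensions, user units are millimetres directly. The only transform is the Y-flip y_m = 89.17 − y_svg.

Shape 1 is a quadratic bezier drawn with `<path>`. Its stroke #000000 means cut at S871, F1028. After flipping Y the toolpath is (126.42,59.97) → (111.22,58.51) → (87.58,56.22) → (55.51,53.10) → (14.99,49.16).

Shape 2 is a rectangle drawn with `<rect>`. Its stroke #000000 means cut at S871, F1028. After flipping Y the toolpath is (19.83,48.49) → (39.57,48.49) → (39.57,36.52) → (19.83,36.52) → (19.83,48.49), returning to the start.

Shape 3 is a circle drawn with `<circle>`. Its stroke #000000 means cut at S871, F1028. After flipping Y the toolpath is (67.06,24.42) → (61.45,37.97) → (47.90,43.58) → (34.35,37.97) → (28.74,24.42) → (34.35,10.87) → (47.90,5.26) → (61.45,10.87) → (67.06,24.42), returning to the start.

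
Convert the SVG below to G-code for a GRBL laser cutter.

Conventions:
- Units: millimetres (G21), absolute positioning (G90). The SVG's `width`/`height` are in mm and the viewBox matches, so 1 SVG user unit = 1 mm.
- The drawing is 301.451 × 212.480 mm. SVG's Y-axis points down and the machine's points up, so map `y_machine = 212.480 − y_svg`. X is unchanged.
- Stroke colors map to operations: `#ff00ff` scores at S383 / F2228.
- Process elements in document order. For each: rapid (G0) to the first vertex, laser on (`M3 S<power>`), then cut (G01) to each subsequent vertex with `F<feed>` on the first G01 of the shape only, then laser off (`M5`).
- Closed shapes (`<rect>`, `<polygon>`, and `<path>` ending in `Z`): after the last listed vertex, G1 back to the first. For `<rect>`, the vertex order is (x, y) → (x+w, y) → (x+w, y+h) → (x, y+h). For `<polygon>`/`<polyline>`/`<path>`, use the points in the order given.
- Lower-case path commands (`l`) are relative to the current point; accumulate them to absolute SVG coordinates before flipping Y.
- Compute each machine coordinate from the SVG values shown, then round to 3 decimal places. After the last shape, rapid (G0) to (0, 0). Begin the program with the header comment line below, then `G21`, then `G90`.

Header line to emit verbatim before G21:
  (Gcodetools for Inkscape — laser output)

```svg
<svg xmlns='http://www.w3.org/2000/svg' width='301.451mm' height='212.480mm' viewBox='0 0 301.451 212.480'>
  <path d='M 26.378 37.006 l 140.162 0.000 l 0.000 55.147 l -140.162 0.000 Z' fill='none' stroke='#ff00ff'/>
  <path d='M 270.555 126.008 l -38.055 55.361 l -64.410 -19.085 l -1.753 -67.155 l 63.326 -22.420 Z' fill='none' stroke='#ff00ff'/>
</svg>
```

Since the viewBox matches the mm dimensions, user units are millimetres directly. The only transform is the Y-flip y_m = 212.480 − y_svg.

Shape 1 is a rectangle drawn with `<path>`. Its stroke #ff00ff means score at S383, F2228. After flipping Y the toolpath is (26.378,175.474) → (166.540,175.474) → (166.540,120.327) → (26.378,120.327) → (26.378,175.474), returning to the start.

Shape 2 is a regular polygon drawn with `<path>`. Its stroke #ff00ff means score at S383, F2228. After flipping Y the toolpath is (270.555,86.472) → (232.500,31.111) → (168.090,50.196) → (166.337,117.351) → (229.663,139.771) → (270.555,86.472), returning to the start.

(Gcodetools for Inkscape — laser output)
G21
G90
G0 X26.378 Y175.474
M3 S383
G01 X166.540 Y175.474 F2228
G01 X166.540 Y120.327
G01 X26.378 Y120.327
G01 X26.378 Y175.474
M5
G0 X270.555 Y86.472
M3 S383
G01 X232.500 Y31.111 F2228
G01 X168.090 Y50.196
G01 X166.337 Y117.351
G01 X229.663 Y139.771
G01 X270.555 Y86.472
M5
G0 X0.000 Y0.000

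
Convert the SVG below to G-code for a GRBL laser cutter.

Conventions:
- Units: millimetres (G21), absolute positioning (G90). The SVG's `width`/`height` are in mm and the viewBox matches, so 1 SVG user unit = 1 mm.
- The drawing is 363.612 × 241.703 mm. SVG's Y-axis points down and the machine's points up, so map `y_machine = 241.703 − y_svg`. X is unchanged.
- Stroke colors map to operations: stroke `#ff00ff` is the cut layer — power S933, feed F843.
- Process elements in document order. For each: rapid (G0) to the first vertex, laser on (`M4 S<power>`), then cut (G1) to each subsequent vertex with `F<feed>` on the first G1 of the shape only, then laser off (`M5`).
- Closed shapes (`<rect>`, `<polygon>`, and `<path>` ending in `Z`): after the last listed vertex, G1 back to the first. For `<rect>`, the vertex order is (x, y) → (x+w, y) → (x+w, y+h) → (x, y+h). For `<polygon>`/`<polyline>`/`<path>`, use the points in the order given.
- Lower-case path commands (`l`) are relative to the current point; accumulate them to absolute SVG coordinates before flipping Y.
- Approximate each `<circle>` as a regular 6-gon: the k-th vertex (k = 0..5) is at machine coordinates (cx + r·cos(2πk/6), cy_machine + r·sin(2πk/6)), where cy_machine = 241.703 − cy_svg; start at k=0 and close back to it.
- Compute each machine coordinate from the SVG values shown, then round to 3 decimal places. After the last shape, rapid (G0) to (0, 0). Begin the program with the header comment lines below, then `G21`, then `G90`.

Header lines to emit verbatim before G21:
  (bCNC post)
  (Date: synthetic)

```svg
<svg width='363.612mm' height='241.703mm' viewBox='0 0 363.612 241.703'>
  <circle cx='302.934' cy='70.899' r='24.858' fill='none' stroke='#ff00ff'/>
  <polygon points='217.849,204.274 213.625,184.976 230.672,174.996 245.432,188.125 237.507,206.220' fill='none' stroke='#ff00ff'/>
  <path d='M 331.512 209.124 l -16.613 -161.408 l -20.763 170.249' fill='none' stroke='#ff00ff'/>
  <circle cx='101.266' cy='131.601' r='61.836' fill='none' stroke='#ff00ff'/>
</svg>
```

(bCNC post)
(Date: synthetic)
G21
G90
G0 X327.792 Y170.804
M4 S933
G1 X315.363 Y192.332 F843
G1 X290.505 Y192.332
G1 X278.076 Y170.804
G1 X290.505 Y149.276
G1 X315.363 Y149.276
G1 X327.792 Y170.804
M5
G0 X217.849 Y37.429
M4 S933
G1 X213.625 Y56.727 F843
G1 X230.672 Y66.707
G1 X245.432 Y53.578
G1 X237.507 Y35.483
G1 X217.849 Y37.429
M5
G0 X331.512 Y32.579
M4 S933
G1 X314.899 Y193.987 F843
G1 X294.136 Y23.738
M5
G0 X163.102 Y110.102
M4 S933
G1 X132.184 Y163.654 F843
G1 X70.348 Y163.654
G1 X39.430 Y110.102
G1 X70.348 Y56.550
G1 X132.184 Y56.550
G1 X163.102 Y110.102
M5
G0 X0.000 Y0.000

viewBox `0 0 363.612 241.703` with mm width/height → 1 unit = 1 mm. Flip: y_m = 241.703 − y_svg.

**Shape 1** — `<circle>` circle, stroke `#ff00ff` → cut (S933, F843). Machine vertices: (327.792,170.804) → (315.363,192.332) → (290.505,192.332) → (278.076,170.804) → (290.505,149.276) → (315.363,149.276) → (327.792,170.804). Closed: final G1 returns to the first vertex.

**Shape 2** — `<polygon>` regular polygon, stroke `#ff00ff` → cut (S933, F843). Machine vertices: (217.849,37.429) → (213.625,56.727) → (230.672,66.707) → (245.432,53.578) → (237.507,35.483) → (217.849,37.429). Closed: final G1 returns to the first vertex.

**Shape 3** — `<path>` open polyline, stroke `#ff00ff` → cut (S933, F843). Machine vertices: (331.512,32.579) → (314.899,193.987) → (294.136,23.738). Open path.

**Shape 4** — `<circle>` circle, stroke `#ff00ff` → cut (S933, F843). Machine vertices: (163.102,110.102) → (132.184,163.654) → (70.348,163.654) → (39.430,110.102) → (70.348,56.550) → (132.184,56.550) → (163.102,110.102). Closed: final G1 returns to the first vertex.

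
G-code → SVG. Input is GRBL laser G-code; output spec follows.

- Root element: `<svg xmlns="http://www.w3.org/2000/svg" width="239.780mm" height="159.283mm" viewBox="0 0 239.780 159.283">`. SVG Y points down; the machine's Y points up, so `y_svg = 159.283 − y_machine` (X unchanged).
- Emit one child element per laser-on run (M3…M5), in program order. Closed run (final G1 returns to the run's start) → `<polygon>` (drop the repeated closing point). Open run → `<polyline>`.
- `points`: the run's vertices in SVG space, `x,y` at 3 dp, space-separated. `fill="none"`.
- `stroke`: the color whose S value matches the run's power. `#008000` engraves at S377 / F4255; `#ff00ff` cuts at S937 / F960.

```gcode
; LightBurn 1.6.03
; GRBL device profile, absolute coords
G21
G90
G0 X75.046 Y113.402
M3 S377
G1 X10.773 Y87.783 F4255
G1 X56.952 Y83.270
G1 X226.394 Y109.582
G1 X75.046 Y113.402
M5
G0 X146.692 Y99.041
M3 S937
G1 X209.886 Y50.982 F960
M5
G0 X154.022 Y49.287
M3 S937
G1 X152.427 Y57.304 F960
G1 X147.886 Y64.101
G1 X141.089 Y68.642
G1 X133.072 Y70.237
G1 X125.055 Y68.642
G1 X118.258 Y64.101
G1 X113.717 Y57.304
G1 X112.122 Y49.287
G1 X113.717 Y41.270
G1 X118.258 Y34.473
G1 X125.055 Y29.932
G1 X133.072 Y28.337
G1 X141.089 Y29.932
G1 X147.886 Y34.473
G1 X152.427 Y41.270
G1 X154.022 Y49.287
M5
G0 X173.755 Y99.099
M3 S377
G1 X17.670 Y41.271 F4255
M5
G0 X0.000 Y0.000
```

<svg xmlns="http://www.w3.org/2000/svg" width="239.780mm" height="159.283mm" viewBox="0 0 239.780 159.283">
  <polygon points="75.046,45.881 10.773,71.500 56.952,76.013 226.394,49.701" fill="none" stroke="#008000"/>
  <polyline points="146.692,60.242 209.886,108.301" fill="none" stroke="#ff00ff"/>
  <polygon points="154.022,109.996 152.427,101.979 147.886,95.182 141.089,90.641 133.072,89.046 125.055,90.641 118.258,95.182 113.717,101.979 112.122,109.996 113.717,118.013 118.258,124.810 125.055,129.351 133.072,130.946 141.089,129.351 147.886,124.810 152.427,118.013" fill="none" stroke="#ff00ff"/>
  <polyline points="173.755,60.184 17.670,118.012" fill="none" stroke="#008000"/>
</svg>

Machine Y-up, SVG Y-down with viewBox height 159.283, so y_svg = 159.283 − y_machine; X carries over.

Run 1: power S377 maps to stroke `#008000` (engrave). The run returns to its start, so emit a `<polygon>` with points (Y-flipped): 75.046,45.881 10.773,71.500 56.952,76.013 226.394,49.701.

Run 2: the run's S937 means `#ff00ff` (cut). The run is open, so emit a `<polyline>` with points (Y-flipped): 146.692,60.242 209.886,108.301.

Run 3: power S937 maps to stroke `#ff00ff` (cut). The run returns to its start, so emit a `<polygon>` with points (Y-flipped): 154.022,109.996 152.427,101.979 147.886,95.182 141.089,90.641 133.072,89.046 125.055,90.641 118.258,95.182 113.717,101.979 112.122,109.996 113.717,118.013 118.258,124.810 125.055,129.351 133.072,130.946 141.089,129.351 147.886,124.810 152.427,118.013.

Run 4: S377 ⇒ engrave layer `#008000`. The run is open, so emit a `<polyline>` with points (Y-flipped): 173.755,60.184 17.670,118.012.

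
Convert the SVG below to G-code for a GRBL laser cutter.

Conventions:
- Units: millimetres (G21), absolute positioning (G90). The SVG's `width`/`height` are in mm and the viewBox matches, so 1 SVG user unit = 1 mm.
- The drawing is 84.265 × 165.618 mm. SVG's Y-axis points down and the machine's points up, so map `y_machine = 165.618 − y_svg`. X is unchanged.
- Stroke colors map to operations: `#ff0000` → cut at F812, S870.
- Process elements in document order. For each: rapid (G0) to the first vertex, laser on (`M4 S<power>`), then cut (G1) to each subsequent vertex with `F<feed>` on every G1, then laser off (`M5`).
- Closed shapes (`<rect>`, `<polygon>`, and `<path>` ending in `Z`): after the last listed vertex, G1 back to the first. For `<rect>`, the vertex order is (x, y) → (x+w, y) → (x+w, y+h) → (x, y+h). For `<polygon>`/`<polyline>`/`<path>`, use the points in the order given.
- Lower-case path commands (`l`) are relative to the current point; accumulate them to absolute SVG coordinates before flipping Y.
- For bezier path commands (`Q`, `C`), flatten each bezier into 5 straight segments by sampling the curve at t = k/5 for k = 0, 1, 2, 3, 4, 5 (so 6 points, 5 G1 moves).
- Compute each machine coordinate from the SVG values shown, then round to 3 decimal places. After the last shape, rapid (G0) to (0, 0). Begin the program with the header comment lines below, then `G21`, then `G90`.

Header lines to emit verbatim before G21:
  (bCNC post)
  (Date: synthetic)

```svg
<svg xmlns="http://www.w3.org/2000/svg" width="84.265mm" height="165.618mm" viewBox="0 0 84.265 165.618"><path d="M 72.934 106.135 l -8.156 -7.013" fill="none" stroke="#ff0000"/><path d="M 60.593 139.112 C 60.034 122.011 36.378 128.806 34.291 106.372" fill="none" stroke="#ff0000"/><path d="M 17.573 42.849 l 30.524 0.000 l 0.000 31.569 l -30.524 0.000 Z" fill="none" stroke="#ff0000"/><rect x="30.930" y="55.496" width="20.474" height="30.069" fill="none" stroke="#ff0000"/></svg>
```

viewBox `0 0 84.265 165.618` with mm width/height → 1 unit = 1 mm. Flip: y_m = 165.618 − y_svg.

**Shape 1** — `<path>` line segment, stroke `#ff0000` → cut (S870, F812). Machine vertices: (72.934,59.483) → (64.778,66.496). Open path.

**Shape 2** — `<path>` cubic bezier, stroke `#ff0000` → cut (S870, F812). Control points (SVG): P0=(60.593,139.112), P1=(60.034,122.011), P2=(36.378,128.806), P3=(34.291,106.372); sampled at t=k/5. Machine vertices: (60.593,26.506) → (57.843,34.324) → (51.694,38.957) → (44.290,42.955) → (37.774,48.868) → (34.291,59.246). Open path.

**Shape 3** — `<path>` rectangle, stroke `#ff0000` → cut (S870, F812). Machine vertices: (17.573,122.769) → (48.097,122.769) → (48.097,91.200) → (17.573,91.200) → (17.573,122.769). Closed: final G1 returns to the first vertex.

**Shape 4** — `<rect>` rectangle, stroke `#ff0000` → cut (S870, F812). Machine vertices: (30.930,110.122) → (51.404,110.122) → (51.404,80.053) → (30.930,80.053) → (30.930,110.122). Closed: final G1 returns to the first vertex.

(bCNC post)
(Date: synthetic)
G21
G90
G0 X72.934 Y59.483
M4 S870
G1 X64.778 Y66.496 F812
M5
G0 X60.593 Y26.506
M4 S870
G1 X57.843 Y34.324 F812
G1 X51.694 Y38.957 F812
G1 X44.290 Y42.955 F812
G1 X37.774 Y48.868 F812
G1 X34.291 Y59.246 F812
M5
G0 X17.573 Y122.769
M4 S870
G1 X48.097 Y122.769 F812
G1 X48.097 Y91.200 F812
G1 X17.573 Y91.200 F812
G1 X17.573 Y122.769 F812
M5
G0 X30.930 Y110.122
M4 S870
G1 X51.404 Y110.122 F812
G1 X51.404 Y80.053 F812
G1 X30.930 Y80.053 F812
G1 X30.930 Y110.122 F812
M5
G0 X0.000 Y0.000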